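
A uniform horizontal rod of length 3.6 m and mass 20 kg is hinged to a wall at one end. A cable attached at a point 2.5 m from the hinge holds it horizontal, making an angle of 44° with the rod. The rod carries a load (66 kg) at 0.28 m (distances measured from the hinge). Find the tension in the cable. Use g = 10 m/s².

Take moments about the hinge.
Beam weight: 20 × 10 = 200 N down at 1.8 m → arm 1.8 m, τ = 200 × 1.8 = 360 N·m clockwise.
Load: 66 × 10 = 660 N down at 0.28 m → arm 0.28 m, τ = 660 × 0.28 = 184.8 N·m clockwise.
Total clockwise load moment = 544.8 N·m.
The cable tension T acts at 2.5 m; only its component perpendicular to the rod, T sinθ, produces torque. sin 44° = 0.6947.
For rotational equilibrium, T × 2.5 × 0.6947 = 544.8, so T = 544.8 / 1.737 = 314 N.

T ≈ 314 N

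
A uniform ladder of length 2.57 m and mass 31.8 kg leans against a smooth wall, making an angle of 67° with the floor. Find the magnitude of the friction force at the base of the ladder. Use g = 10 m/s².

Taking torques about the foot of the ladder:
Ladder weight 31.8×10 = 318 N acts at 1.285 m along the ladder; its horizontal arm is 1.285·cos67° = 0.5021 m → τ = 159.7 N·m clockwise.
Wall normal N acts horizontally at the top; its moment arm is the height L sinθ = 2.57·sin67° = 2.366 m, counterclockwise.
Balancing moments: N × 2.366 = 159.7, giving N = 67.5 N.
ΣFx = 0: friction at the foot balances the wall's push, so f = N_wall = 67.5 N.

f ≈ 67.5 N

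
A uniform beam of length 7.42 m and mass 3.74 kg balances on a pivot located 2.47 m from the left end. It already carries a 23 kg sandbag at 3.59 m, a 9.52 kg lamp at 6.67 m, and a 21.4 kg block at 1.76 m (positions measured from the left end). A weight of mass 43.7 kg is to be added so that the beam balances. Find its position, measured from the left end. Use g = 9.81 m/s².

Take moments about the pivot (at 2.47 m from the left end).
Beam weight: 3.74 × 9.81 = 36.69 N down at 3.71 m → arm 1.24 m, τ = 36.69 × 1.24 = 45.5 N·m clockwise.
Sandbag: 23 × 9.81 = 225.6 N down at 3.59 m → arm 1.12 m, τ = 225.6 × 1.12 = 252.7 N·m clockwise.
Lamp: 9.52 × 9.81 = 93.39 N down at 6.67 m → arm 4.2 m, τ = 93.39 × 4.2 = 392.2 N·m clockwise.
Block: 21.4 × 9.81 = 209.9 N down at 1.76 m → arm 0.71 m, τ = 209.9 × 0.71 = 149 N·m counterclockwise.
Net moment of existing loads = 541.4 N·m clockwise.
The weight weighs 43.7 × 9.81 = 428.7 N and must supply an equal counterclockwise moment, so its lever arm about the pivot is 541.4 / 428.7 = 1.26 m.
That puts it at 2.47 − 1.26 = 1.21 m from the left end.

x ≈ 1.21 m from the left end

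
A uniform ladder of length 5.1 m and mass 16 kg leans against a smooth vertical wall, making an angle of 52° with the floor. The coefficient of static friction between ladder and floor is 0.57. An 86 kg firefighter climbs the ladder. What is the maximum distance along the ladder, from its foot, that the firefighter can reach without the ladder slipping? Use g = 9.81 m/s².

d ≈ 3.94 m

Sum moments about the foot of the ladder (the floor normal and friction both act there and drop out).
Ladder weight 16×9.81 = 157 N acts at 2.55 m along the ladder; its horizontal arm is 2.55·cos52° = 1.57 m → τ = 246.5 N·m clockwise.
Firefighter weight 86×9.81 = 843.7 N at distance d → arm d·cos52° → τ = 843.7·d·0.6157 clockwise.
Wall normal N at the top has arm L sinθ = 4.019 m counterclockwise, so Στ = 0 gives N·4.019 = 246.5 + 519.5·d.
ΣFy = 0 ⇒ N_floor = 1001 N, so the maximum friction is μ_s·N_floor = 0.57×1001 = 570.6 N. ΣFx = 0 ⇒ N_wall = f, so at the slipping point N = 570.6 N.
Substituting: 570.6×4.019 = 246.5 + 519.5·d ⇒ d = (2293 − 246.5) / 519.5 = 3.94 m.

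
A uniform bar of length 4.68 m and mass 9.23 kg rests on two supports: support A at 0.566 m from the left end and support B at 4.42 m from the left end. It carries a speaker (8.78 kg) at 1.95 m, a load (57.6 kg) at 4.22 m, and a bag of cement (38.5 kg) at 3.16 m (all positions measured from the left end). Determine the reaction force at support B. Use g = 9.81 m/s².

R_B ≈ 863 N

Sum moments about support A (its reaction then has zero moment arm).
Beam weight: 9.23 × 9.81 = 90.55 N down at 2.34 m → arm 1.774 m, τ = 90.55 × 1.774 = 160.6 N·m clockwise.
Speaker: 8.78 × 9.81 = 86.13 N down at 1.95 m → arm 1.384 m, τ = 86.13 × 1.384 = 119.2 N·m clockwise.
Load: 57.6 × 9.81 = 565.1 N down at 4.22 m → arm 3.654 m, τ = 565.1 × 3.654 = 2065 N·m clockwise.
Bag of cement: 38.5 × 9.81 = 377.7 N down at 3.16 m → arm 2.594 m, τ = 377.7 × 2.594 = 979.8 N·m clockwise.
Net load moment about support A = 3325 N·m clockwise.
Reaction R at support B is upward at 4.42 m, arm 3.854 m → moment R × 3.854 counterclockwise.
Setting net torque to zero: R × 3.854 = 3325 → R = 863 N.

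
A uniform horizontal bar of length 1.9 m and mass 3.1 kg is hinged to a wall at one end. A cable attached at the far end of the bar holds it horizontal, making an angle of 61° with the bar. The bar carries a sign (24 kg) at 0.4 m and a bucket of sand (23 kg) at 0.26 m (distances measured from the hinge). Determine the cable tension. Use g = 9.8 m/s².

Sum moments about the hinge (the unknown hinge reaction has zero arm there).
Beam weight: 3.1 × 9.8 = 30.38 N down at 0.95 m → arm 0.95 m, τ = 30.38 × 0.95 = 28.86 N·m clockwise.
Sign: 24 × 9.8 = 235.2 N down at 0.4 m → arm 0.4 m, τ = 235.2 × 0.4 = 94.08 N·m clockwise.
Bucket of sand: 23 × 9.8 = 225.4 N down at 0.26 m → arm 0.26 m, τ = 225.4 × 0.26 = 58.6 N·m clockwise.
Total clockwise load moment = 181.5 N·m.
The cable tension T acts at 1.9 m; only its component perpendicular to the bar, T sinθ, produces torque. sin 61° = 0.8746.
Στ = 0 ⇒ T × 1.9 × 0.8746 = 181.5 ⇒ T = 181.5 / 1.662 = 109 N.

T ≈ 109 N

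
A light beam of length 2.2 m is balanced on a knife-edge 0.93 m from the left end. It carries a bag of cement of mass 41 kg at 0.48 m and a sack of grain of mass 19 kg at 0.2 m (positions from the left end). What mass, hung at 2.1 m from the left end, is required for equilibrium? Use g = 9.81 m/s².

m ≈ 27.6 kg

Taking torques about the knife-edge (at 0.93 m from the left end):
Bag of cement: 41 × 9.81 = 402.2 N down at 0.48 m → arm 0.45 m, τ = 402.2 × 0.45 = 181 N·m counterclockwise.
Sack of grain: 19 × 9.81 = 186.4 N down at 0.2 m → arm 0.73 m, τ = 186.4 × 0.73 = 136.1 N·m counterclockwise.
Net moment of known loads = 317.1 N·m counterclockwise.
An unknown mass m at 2.1 m has arm 1.17 m; its moment is m·g·1.17 clockwise.
Στ = 0 ⇒ m × 9.81 × 1.17 = 317.1 ⇒ m = 317.1 / (9.81 × 1.17) = 27.6 kg.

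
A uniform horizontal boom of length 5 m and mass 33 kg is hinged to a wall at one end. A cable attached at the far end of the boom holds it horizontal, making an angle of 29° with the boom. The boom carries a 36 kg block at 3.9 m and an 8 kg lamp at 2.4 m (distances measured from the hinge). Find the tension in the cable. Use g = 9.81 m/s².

Choose the hinge as the axis so the unknown hinge reaction has zero arm there.
Beam weight: 33 × 9.81 = 323.7 N down at 2.5 m → arm 2.5 m, τ = 323.7 × 2.5 = 809.2 N·m clockwise.
Block: 36 × 9.81 = 353.2 N down at 3.9 m → arm 3.9 m, τ = 353.2 × 3.9 = 1377 N·m clockwise.
Lamp: 8 × 9.81 = 78.48 N down at 2.4 m → arm 2.4 m, τ = 78.48 × 2.4 = 188.4 N·m clockwise.
Total clockwise load moment = 2375 N·m.
The cable tension T acts at 5 m; only its component perpendicular to the boom, T sinθ, produces torque. sin 29° = 0.4848.
Balancing moments: T × 5 × 0.4848 = 2375, giving T = 2375 / 2.424 = 980 N.

T ≈ 980 N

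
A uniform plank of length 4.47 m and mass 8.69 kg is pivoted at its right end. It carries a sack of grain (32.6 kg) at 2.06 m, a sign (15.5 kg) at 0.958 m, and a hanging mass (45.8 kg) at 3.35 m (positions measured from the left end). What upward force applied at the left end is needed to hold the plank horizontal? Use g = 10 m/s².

F ≈ 456 N

Taking torques about the right end:
Beam weight: 8.69 × 10 = 86.9 N down at 2.235 m → arm 2.235 m, τ = 86.9 × 2.235 = 194.2 N·m counterclockwise.
Sack of grain: 32.6 × 10 = 326 N down at 2.06 m → arm 2.41 m, τ = 326 × 2.41 = 785.7 N·m counterclockwise.
Sign: 15.5 × 10 = 155 N down at 0.958 m → arm 3.512 m, τ = 155 × 3.512 = 544.4 N·m counterclockwise.
Hanging mass: 45.8 × 10 = 458 N down at 3.35 m → arm 1.12 m, τ = 458 × 1.12 = 513 N·m counterclockwise.
Net moment of the loads = 2037 N·m counterclockwise.
The upward force F acts at the left end, arm 4.47 m, giving F × 4.47 clockwise.
Στ = 0 ⇒ F × 4.47 = 2037 ⇒ F = 2037 / 4.47 = 456 N.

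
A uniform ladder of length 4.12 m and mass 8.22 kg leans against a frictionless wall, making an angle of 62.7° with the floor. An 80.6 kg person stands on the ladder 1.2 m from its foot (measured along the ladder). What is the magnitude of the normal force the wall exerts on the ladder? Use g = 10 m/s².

N_wall ≈ 142 N

Take moments about the foot of the ladder.
Ladder weight 8.22×10 = 82.2 N acts at 2.06 m along the ladder; its horizontal arm is 2.06·cos62.7° = 0.9448 m → τ = 77.66 N·m clockwise.
Person: 80.6×10 = 806 N at 1.2 m → arm 0.5504 m → τ = 443.6 N·m clockwise.
Wall normal N acts horizontally at the top; its moment arm is the height L sinθ = 4.12·sin62.7° = 3.661 m, counterclockwise.
Balancing moments: N × 3.661 = 521.3, giving N = 142 N.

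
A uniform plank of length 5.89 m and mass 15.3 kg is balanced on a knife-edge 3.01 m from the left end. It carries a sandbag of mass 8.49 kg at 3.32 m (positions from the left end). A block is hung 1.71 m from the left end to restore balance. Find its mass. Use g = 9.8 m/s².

Taking torques about the knife-edge (at 3.01 m from the left end):
Beam weight: 15.3 × 9.8 = 149.9 N down at 2.945 m → arm 0.065 m, τ = 149.9 × 0.065 = 9.744 N·m counterclockwise.
Sandbag: 8.49 × 9.8 = 83.2 N down at 3.32 m → arm 0.31 m, τ = 83.2 × 0.31 = 25.79 N·m clockwise.
Net moment of known loads = 16.05 N·m clockwise.
An unknown mass m at 1.71 m has arm 1.3 m; its moment is m·g·1.3 counterclockwise.
Setting net torque to zero: m × 9.8 × 1.3 = 16.05 → m = 16.05 / (9.8 × 1.3) = 1.26 kg.

m ≈ 1.26 kg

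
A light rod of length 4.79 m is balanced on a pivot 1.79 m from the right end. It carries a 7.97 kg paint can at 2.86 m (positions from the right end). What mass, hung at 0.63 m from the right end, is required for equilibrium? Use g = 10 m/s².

Take moments about the pivot (at 1.79 m from the right end).
Paint can: 7.97 × 10 = 79.7 N down at 2.86 m → arm 1.07 m, τ = 79.7 × 1.07 = 85.28 N·m counterclockwise.
Net moment of known loads = 85.28 N·m counterclockwise.
An unknown mass m at 0.63 m has arm 1.16 m; its moment is m·g·1.16 clockwise.
Setting net torque to zero: m × 10 × 1.16 = 85.28 → m = 85.28 / (10 × 1.16) = 7.35 kg.

m ≈ 7.35 kg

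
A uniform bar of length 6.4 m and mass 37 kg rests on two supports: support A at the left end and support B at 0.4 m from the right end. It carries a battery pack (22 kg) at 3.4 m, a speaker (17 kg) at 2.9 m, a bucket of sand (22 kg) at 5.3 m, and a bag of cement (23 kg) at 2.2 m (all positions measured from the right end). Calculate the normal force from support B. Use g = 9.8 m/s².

R_B ≈ 596 N

About support A:
Beam weight: 37 × 9.8 = 362.6 N down at 3.2 m → arm 3.2 m, τ = 362.6 × 3.2 = 1160 N·m clockwise.
Battery pack: 22 × 9.8 = 215.6 N down at 3.4 m → arm 3 m, τ = 215.6 × 3 = 646.8 N·m clockwise.
Speaker: 17 × 9.8 = 166.6 N down at 2.9 m → arm 3.5 m, τ = 166.6 × 3.5 = 583.1 N·m clockwise.
Bucket of sand: 22 × 9.8 = 215.6 N down at 5.3 m → arm 1.1 m, τ = 215.6 × 1.1 = 237.2 N·m clockwise.
Bag of cement: 23 × 9.8 = 225.4 N down at 2.2 m → arm 4.2 m, τ = 225.4 × 4.2 = 946.7 N·m clockwise.
Net load moment about support A = 3574 N·m clockwise.
Reaction R at support B is upward at 0.4 m, arm 6 m → moment R × 6 counterclockwise.
Setting net torque to zero: R × 6 = 3574 → R = 596 N.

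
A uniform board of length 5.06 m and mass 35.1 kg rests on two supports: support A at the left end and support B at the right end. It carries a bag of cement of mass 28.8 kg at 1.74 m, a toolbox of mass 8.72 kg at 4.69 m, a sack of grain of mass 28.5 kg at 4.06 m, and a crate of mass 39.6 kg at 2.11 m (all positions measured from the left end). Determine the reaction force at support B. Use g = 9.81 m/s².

Taking torques about support A:
Beam weight: 35.1 × 9.81 = 344.3 N down at 2.53 m → arm 2.53 m, τ = 344.3 × 2.53 = 871.1 N·m clockwise.
Bag of cement: 28.8 × 9.81 = 282.5 N down at 1.74 m → arm 1.74 m, τ = 282.5 × 1.74 = 491.6 N·m clockwise.
Toolbox: 8.72 × 9.81 = 85.54 N down at 4.69 m → arm 4.69 m, τ = 85.54 × 4.69 = 401.2 N·m clockwise.
Sack of grain: 28.5 × 9.81 = 279.6 N down at 4.06 m → arm 4.06 m, τ = 279.6 × 4.06 = 1135 N·m clockwise.
Crate: 39.6 × 9.81 = 388.5 N down at 2.11 m → arm 2.11 m, τ = 388.5 × 2.11 = 819.7 N·m clockwise.
Net load moment about support A = 3719 N·m clockwise.
Reaction R at support B is upward at 5.06 m, arm 5.06 m → moment R × 5.06 counterclockwise.
Στ = 0 ⇒ R × 5.06 = 3719 ⇒ R = 735 N.

R_B ≈ 735 N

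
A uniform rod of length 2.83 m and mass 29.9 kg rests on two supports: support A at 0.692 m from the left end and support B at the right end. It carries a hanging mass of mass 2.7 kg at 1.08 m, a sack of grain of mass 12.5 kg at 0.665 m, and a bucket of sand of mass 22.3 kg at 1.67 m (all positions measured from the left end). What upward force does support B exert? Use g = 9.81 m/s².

R_B ≈ 203 N

Choose support A as the axis so its reaction then has zero moment arm.
Beam weight: 29.9 × 9.81 = 293.3 N down at 1.415 m → arm 0.723 m, τ = 293.3 × 0.723 = 212.1 N·m clockwise.
Hanging mass: 2.7 × 9.81 = 26.49 N down at 1.08 m → arm 0.388 m, τ = 26.49 × 0.388 = 10.28 N·m clockwise.
Sack of grain: 12.5 × 9.81 = 122.6 N down at 0.665 m → arm 0.027 m, τ = 122.6 × 0.027 = 3.31 N·m counterclockwise.
Bucket of sand: 22.3 × 9.81 = 218.8 N down at 1.67 m → arm 0.978 m, τ = 218.8 × 0.978 = 214 N·m clockwise.
Net load moment about support A = 433.1 N·m clockwise.
Reaction R at support B is upward at 2.83 m, arm 2.138 m → moment R × 2.138 counterclockwise.
Setting net torque to zero: R × 2.138 = 433.1 → R = 203 N.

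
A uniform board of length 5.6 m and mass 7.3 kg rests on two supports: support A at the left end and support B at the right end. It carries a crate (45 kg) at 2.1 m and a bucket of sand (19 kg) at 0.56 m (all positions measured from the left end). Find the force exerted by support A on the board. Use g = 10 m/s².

R_A ≈ 489 N

Sum moments about support B (its reaction then has zero moment arm).
Beam weight: 7.3 × 10 = 73 N down at 2.8 m → arm 2.8 m, τ = 73 × 2.8 = 204.4 N·m counterclockwise.
Crate: 45 × 10 = 450 N down at 2.1 m → arm 3.5 m, τ = 450 × 3.5 = 1575 N·m counterclockwise.
Bucket of sand: 19 × 10 = 190 N down at 0.56 m → arm 5.04 m, τ = 190 × 5.04 = 957.6 N·m counterclockwise.
Net load moment about support B = 2737 N·m counterclockwise.
Reaction R at support A is upward at 0 m, arm 5.6 m → moment R × 5.6 clockwise.
For rotational equilibrium, R × 5.6 = 2737, so R = 489 N.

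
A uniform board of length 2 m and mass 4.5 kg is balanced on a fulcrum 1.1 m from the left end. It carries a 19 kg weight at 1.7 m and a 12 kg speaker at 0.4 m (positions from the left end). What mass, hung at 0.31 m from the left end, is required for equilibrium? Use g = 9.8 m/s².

Choose the fulcrum (at 1.1 m from the left end) as the axis so the support reaction has zero arm there.
Beam weight: 4.5 × 9.8 = 44.1 N down at 1 m → arm 0.1 m, τ = 44.1 × 0.1 = 4.41 N·m counterclockwise.
Weight: 19 × 9.8 = 186.2 N down at 1.7 m → arm 0.6 m, τ = 186.2 × 0.6 = 111.7 N·m clockwise.
Speaker: 12 × 9.8 = 117.6 N down at 0.4 m → arm 0.7 m, τ = 117.6 × 0.7 = 82.32 N·m counterclockwise.
Net moment of known loads = 24.97 N·m clockwise.
An unknown mass m at 0.31 m has arm 0.79 m; its moment is m·g·0.79 counterclockwise.
Setting net torque to zero: m × 9.8 × 0.79 = 24.97 → m = 24.97 / (9.8 × 0.79) = 3.23 kg.

m ≈ 3.23 kg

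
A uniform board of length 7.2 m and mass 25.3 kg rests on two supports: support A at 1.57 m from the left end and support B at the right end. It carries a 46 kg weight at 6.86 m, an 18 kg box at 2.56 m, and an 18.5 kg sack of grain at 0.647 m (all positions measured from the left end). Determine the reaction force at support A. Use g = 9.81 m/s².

R_A ≈ 543 N

Take moments about support B.
Beam weight: 25.3 × 9.81 = 248.2 N down at 3.6 m → arm 3.6 m, τ = 248.2 × 3.6 = 893.5 N·m counterclockwise.
Weight: 46 × 9.81 = 451.3 N down at 6.86 m → arm 0.34 m, τ = 451.3 × 0.34 = 153.4 N·m counterclockwise.
Box: 18 × 9.81 = 176.6 N down at 2.56 m → arm 4.64 m, τ = 176.6 × 4.64 = 819.4 N·m counterclockwise.
Sack of grain: 18.5 × 9.81 = 181.5 N down at 0.647 m → arm 6.553 m, τ = 181.5 × 6.553 = 1189 N·m counterclockwise.
Net load moment about support B = 3055 N·m counterclockwise.
Reaction R at support A is upward at 1.57 m, arm 5.63 m → moment R × 5.63 clockwise.
Balancing moments: R × 5.63 = 3055, giving R = 543 N.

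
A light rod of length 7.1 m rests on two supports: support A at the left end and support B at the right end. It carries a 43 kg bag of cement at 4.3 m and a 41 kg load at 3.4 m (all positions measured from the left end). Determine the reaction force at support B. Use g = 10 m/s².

R_B ≈ 457 N

Take moments about support A.
Bag of cement: 43 × 10 = 430 N down at 4.3 m → arm 4.3 m, τ = 430 × 4.3 = 1849 N·m clockwise.
Load: 41 × 10 = 410 N down at 3.4 m → arm 3.4 m, τ = 410 × 3.4 = 1394 N·m clockwise.
Net load moment about support A = 3243 N·m clockwise.
Reaction R at support B is upward at 7.1 m, arm 7.1 m → moment R × 7.1 counterclockwise.
Balancing moments: R × 7.1 = 3243, giving R = 457 N.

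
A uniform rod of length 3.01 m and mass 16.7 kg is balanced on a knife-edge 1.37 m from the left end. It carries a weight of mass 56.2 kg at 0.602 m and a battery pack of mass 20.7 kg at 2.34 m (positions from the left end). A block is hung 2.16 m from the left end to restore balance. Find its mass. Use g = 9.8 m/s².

m ≈ 26.4 kg

About the knife-edge (at 1.37 m from the left end):
Beam weight: 16.7 × 9.8 = 163.7 N down at 1.505 m → arm 0.135 m, τ = 163.7 × 0.135 = 22.1 N·m clockwise.
Weight: 56.2 × 9.8 = 550.8 N down at 0.602 m → arm 0.768 m, τ = 550.8 × 0.768 = 423 N·m counterclockwise.
Battery pack: 20.7 × 9.8 = 202.9 N down at 2.34 m → arm 0.97 m, τ = 202.9 × 0.97 = 196.8 N·m clockwise.
Net moment of known loads = 204.1 N·m counterclockwise.
An unknown mass m at 2.16 m has arm 0.79 m; its moment is m·g·0.79 clockwise.
Setting net torque to zero: m × 9.8 × 0.79 = 204.1 → m = 204.1 / (9.8 × 0.79) = 26.4 kg.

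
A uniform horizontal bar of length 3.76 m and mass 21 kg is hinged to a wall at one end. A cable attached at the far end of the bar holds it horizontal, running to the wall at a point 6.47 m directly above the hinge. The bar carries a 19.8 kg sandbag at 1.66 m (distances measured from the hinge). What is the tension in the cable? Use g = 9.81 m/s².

T ≈ 218 N

Choose the hinge as the axis so the unknown hinge reaction has zero arm there.
Beam weight: 21 × 9.81 = 206 N down at 1.88 m → arm 1.88 m, τ = 206 × 1.88 = 387.3 N·m clockwise.
Sandbag: 19.8 × 9.81 = 194.2 N down at 1.66 m → arm 1.66 m, τ = 194.2 × 1.66 = 322.4 N·m clockwise.
Total clockwise load moment = 709.7 N·m.
The cable tension T acts at 3.76 m; only its component perpendicular to the bar, T sinθ, produces torque. sinθ = h/√(h²+d²) = 6.47/√(6.47²+3.76²) = 0.8646.
For rotational equilibrium, T × 3.76 × 0.8646 = 709.7, so T = 709.7 / 3.251 = 218 N.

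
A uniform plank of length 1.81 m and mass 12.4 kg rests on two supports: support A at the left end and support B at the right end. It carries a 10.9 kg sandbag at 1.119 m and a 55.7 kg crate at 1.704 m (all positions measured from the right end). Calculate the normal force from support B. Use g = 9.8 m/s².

About support A:
Beam weight: 12.4 × 9.8 = 121.5 N down at 0.905 m → arm 0.905 m, τ = 121.5 × 0.905 = 110 N·m clockwise.
Sandbag: 10.9 × 9.8 = 106.8 N down at 1.119 m → arm 0.691 m, τ = 106.8 × 0.691 = 73.8 N·m clockwise.
Crate: 55.7 × 9.8 = 545.9 N down at 1.704 m → arm 0.106 m, τ = 545.9 × 0.106 = 57.87 N·m clockwise.
Net load moment about support A = 241.7 N·m clockwise.
Reaction R at support B is upward at 0 m, arm 1.81 m → moment R × 1.81 counterclockwise.
Setting net torque to zero: R × 1.81 = 241.7 → R = 134 N.

R_B ≈ 134 N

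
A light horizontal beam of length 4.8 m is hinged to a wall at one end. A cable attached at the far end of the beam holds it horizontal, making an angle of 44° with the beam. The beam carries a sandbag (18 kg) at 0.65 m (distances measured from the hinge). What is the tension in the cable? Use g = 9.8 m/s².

Taking torques about the hinge:
Sandbag: 18 × 9.8 = 176.4 N down at 0.65 m → arm 0.65 m, τ = 176.4 × 0.65 = 114.7 N·m clockwise.
Total clockwise load moment = 114.7 N·m.
The cable tension T acts at 4.8 m; only its component perpendicular to the beam, T sinθ, produces torque. sin 44° = 0.6947.
Balancing moments: T × 4.8 × 0.6947 = 114.7, giving T = 114.7 / 3.335 = 34.4 N.

T ≈ 34.4 N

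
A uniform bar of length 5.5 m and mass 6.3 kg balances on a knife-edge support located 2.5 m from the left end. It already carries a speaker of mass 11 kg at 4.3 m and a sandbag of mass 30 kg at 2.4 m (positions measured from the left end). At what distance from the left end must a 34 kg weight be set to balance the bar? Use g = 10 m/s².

Take moments about the knife-edge support (at 2.5 m from the left end).
Beam weight: 6.3 × 10 = 63 N down at 2.75 m → arm 0.25 m, τ = 63 × 0.25 = 15.75 N·m clockwise.
Speaker: 11 × 10 = 110 N down at 4.3 m → arm 1.8 m, τ = 110 × 1.8 = 198 N·m clockwise.
Sandbag: 30 × 10 = 300 N down at 2.4 m → arm 0.1 m, τ = 300 × 0.1 = 30 N·m counterclockwise.
Net moment of existing loads = 183.8 N·m clockwise.
The weight weighs 34 × 10 = 340 N and must supply an equal counterclockwise moment, so its lever arm about the knife-edge support is 183.8 / 340 = 0.541 m.
That puts it at 2.5 − 0.541 = 1.96 m from the left end.

x ≈ 1.96 m from the left end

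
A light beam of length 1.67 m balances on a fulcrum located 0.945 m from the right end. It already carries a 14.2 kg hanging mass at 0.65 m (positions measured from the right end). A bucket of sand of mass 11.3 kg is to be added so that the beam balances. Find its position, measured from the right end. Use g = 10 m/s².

Choose the fulcrum (at 0.945 m from the right end) as the axis so the support reaction has zero arm there.
Hanging mass: 14.2 × 10 = 142 N down at 0.65 m → arm 0.295 m, τ = 142 × 0.295 = 41.89 N·m clockwise.
Net moment of existing loads = 41.89 N·m clockwise.
The bucket of sand weighs 11.3 × 10 = 113 N and must supply an equal counterclockwise moment, so its lever arm about the fulcrum is 41.89 / 113 = 0.371 m.
That puts it at 0.945 + 0.371 = 1.32 m from the right end.

x ≈ 1.32 m from the right end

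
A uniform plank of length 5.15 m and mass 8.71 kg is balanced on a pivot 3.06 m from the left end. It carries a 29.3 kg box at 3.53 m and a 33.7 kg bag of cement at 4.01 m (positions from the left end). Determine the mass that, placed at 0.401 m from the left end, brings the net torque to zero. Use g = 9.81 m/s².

m ≈ 15.6 kg

Sum moments about the pivot (at 3.06 m from the left end) (the support reaction has zero arm there).
Beam weight: 8.71 × 9.81 = 85.45 N down at 2.575 m → arm 0.485 m, τ = 85.45 × 0.485 = 41.44 N·m counterclockwise.
Box: 29.3 × 9.81 = 287.4 N down at 3.53 m → arm 0.47 m, τ = 287.4 × 0.47 = 135.1 N·m clockwise.
Bag of cement: 33.7 × 9.81 = 330.6 N down at 4.01 m → arm 0.95 m, τ = 330.6 × 0.95 = 314.1 N·m clockwise.
Net moment of known loads = 407.8 N·m clockwise.
An unknown mass m at 0.401 m has arm 2.659 m; its moment is m·g·2.659 counterclockwise.
Setting net torque to zero: m × 9.81 × 2.659 = 407.8 → m = 407.8 / (9.81 × 2.659) = 15.6 kg.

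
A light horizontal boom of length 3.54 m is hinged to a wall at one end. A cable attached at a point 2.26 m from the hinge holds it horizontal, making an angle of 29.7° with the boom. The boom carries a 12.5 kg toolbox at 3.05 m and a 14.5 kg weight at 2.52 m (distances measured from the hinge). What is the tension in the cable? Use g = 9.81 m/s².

T ≈ 654 N

About the hinge:
Toolbox: 12.5 × 9.81 = 122.6 N down at 3.05 m → arm 3.05 m, τ = 122.6 × 3.05 = 373.9 N·m clockwise.
Weight: 14.5 × 9.81 = 142.2 N down at 2.52 m → arm 2.52 m, τ = 142.2 × 2.52 = 358.3 N·m clockwise.
Total clockwise load moment = 732.2 N·m.
The cable tension T acts at 2.26 m; only its component perpendicular to the boom, T sinθ, produces torque. sin 29.7° = 0.4955.
For rotational equilibrium, T × 2.26 × 0.4955 = 732.2, so T = 732.2 / 1.12 = 654 N.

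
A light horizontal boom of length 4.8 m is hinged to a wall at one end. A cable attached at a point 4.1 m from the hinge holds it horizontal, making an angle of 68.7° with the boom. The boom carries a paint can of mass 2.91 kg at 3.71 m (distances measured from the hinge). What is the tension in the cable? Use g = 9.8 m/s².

About the hinge:
Paint can: 2.91 × 9.8 = 28.52 N down at 3.71 m → arm 3.71 m, τ = 28.52 × 3.71 = 105.8 N·m clockwise.
Total clockwise load moment = 105.8 N·m.
The cable tension T acts at 4.1 m; only its component perpendicular to the boom, T sinθ, produces torque. sin 68.7° = 0.9317.
Balancing moments: T × 4.1 × 0.9317 = 105.8, giving T = 105.8 / 3.82 = 27.7 N.

T ≈ 27.7 N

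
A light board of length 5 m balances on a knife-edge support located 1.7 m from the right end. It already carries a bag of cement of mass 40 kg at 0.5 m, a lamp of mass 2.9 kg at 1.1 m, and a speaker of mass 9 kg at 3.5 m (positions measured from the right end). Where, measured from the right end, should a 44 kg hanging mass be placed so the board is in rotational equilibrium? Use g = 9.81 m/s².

x ≈ 2.46 m from the right end

Taking torques about the knife-edge support (at 1.7 m from the right end):
Bag of cement: 40 × 9.81 = 392.4 N down at 0.5 m → arm 1.2 m, τ = 392.4 × 1.2 = 470.9 N·m clockwise.
Lamp: 2.9 × 9.81 = 28.45 N down at 1.1 m → arm 0.6 m, τ = 28.45 × 0.6 = 17.07 N·m clockwise.
Speaker: 9 × 9.81 = 88.29 N down at 3.5 m → arm 1.8 m, τ = 88.29 × 1.8 = 158.9 N·m counterclockwise.
Net moment of existing loads = 329.1 N·m clockwise.
The hanging mass weighs 44 × 9.81 = 431.6 N and must supply an equal counterclockwise moment, so its lever arm about the knife-edge support is 329.1 / 431.6 = 0.763 m.
That puts it at 1.7 + 0.763 = 2.46 m from the right end.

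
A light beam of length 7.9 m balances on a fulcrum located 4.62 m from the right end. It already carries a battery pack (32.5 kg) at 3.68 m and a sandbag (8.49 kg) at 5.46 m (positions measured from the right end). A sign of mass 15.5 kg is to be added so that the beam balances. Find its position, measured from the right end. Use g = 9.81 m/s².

Taking torques about the fulcrum (at 4.62 m from the right end):
Battery pack: 32.5 × 9.81 = 318.8 N down at 3.68 m → arm 0.94 m, τ = 318.8 × 0.94 = 299.7 N·m clockwise.
Sandbag: 8.49 × 9.81 = 83.29 N down at 5.46 m → arm 0.84 m, τ = 83.29 × 0.84 = 69.96 N·m counterclockwise.
Net moment of existing loads = 229.7 N·m clockwise.
The sign weighs 15.5 × 9.81 = 152.1 N and must supply an equal counterclockwise moment, so its lever arm about the fulcrum is 229.7 / 152.1 = 1.51 m.
That puts it at 4.62 + 1.51 = 6.13 m from the right end.

x ≈ 6.13 m from the right end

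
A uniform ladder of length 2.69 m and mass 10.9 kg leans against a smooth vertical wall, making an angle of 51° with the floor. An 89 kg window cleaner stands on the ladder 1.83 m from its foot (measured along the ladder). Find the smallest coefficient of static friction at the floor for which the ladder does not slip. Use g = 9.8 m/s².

Sum moments about the foot of the ladder (the floor normal and friction both act there and drop out).
Ladder weight 10.9×9.8 = 106.8 N acts at 1.345 m along the ladder; its horizontal arm is 1.345·cos51° = 0.8464 m → τ = 90.4 N·m clockwise.
Window cleaner: 89×9.8 = 872.2 N at 1.83 m → arm 1.152 m → τ = 1005 N·m clockwise.
Wall normal N acts horizontally at the top; its moment arm is the height L sinθ = 2.69·sin51° = 2.091 m, counterclockwise.
Balancing moments: N × 2.091 = 1095, giving N = 523.7 N.
ΣFx = 0 ⇒ f = N_wall = 523.7 N. ΣFy = 0 ⇒ N_floor = 979 N.
μ_min = f / N_floor = 523.7 / 979 = 0.535.

μ_min ≈ 0.535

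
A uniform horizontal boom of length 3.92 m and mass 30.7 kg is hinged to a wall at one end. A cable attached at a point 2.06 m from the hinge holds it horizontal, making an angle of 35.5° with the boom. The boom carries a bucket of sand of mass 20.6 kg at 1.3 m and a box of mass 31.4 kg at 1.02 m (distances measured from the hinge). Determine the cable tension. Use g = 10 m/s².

Take moments about the hinge.
Beam weight: 30.7 × 10 = 307 N down at 1.96 m → arm 1.96 m, τ = 307 × 1.96 = 601.7 N·m clockwise.
Bucket of sand: 20.6 × 10 = 206 N down at 1.3 m → arm 1.3 m, τ = 206 × 1.3 = 267.8 N·m clockwise.
Box: 31.4 × 10 = 314 N down at 1.02 m → arm 1.02 m, τ = 314 × 1.02 = 320.3 N·m clockwise.
Total clockwise load moment = 1190 N·m.
The cable tension T acts at 2.06 m; only its component perpendicular to the boom, T sinθ, produces torque. sin 35.5° = 0.5807.
Στ = 0 ⇒ T × 2.06 × 0.5807 = 1190 ⇒ T = 1190 / 1.196 = 995 N.

T ≈ 995 N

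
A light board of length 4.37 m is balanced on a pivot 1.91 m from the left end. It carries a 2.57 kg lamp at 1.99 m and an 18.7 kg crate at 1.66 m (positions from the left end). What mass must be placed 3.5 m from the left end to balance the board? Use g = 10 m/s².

Sum moments about the pivot (at 1.91 m from the left end) (the support reaction has zero arm there).
Lamp: 2.57 × 10 = 25.7 N down at 1.99 m → arm 0.08 m, τ = 25.7 × 0.08 = 2.056 N·m clockwise.
Crate: 18.7 × 10 = 187 N down at 1.66 m → arm 0.25 m, τ = 187 × 0.25 = 46.75 N·m counterclockwise.
Net moment of known loads = 44.69 N·m counterclockwise.
An unknown mass m at 3.5 m has arm 1.59 m; its moment is m·g·1.59 clockwise.
Στ = 0 ⇒ m × 10 × 1.59 = 44.69 ⇒ m = 44.69 / (10 × 1.59) = 2.81 kg.

m ≈ 2.81 kg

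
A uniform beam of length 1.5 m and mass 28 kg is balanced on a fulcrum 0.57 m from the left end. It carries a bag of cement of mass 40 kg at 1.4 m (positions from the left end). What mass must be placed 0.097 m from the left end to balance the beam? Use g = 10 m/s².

m ≈ 80.8 kg

About the fulcrum (at 0.57 m from the left end):
Beam weight: 28 × 10 = 280 N down at 0.75 m → arm 0.18 m, τ = 280 × 0.18 = 50.4 N·m clockwise.
Bag of cement: 40 × 10 = 400 N down at 1.4 m → arm 0.83 m, τ = 400 × 0.83 = 332 N·m clockwise.
Net moment of known loads = 382.4 N·m clockwise.
An unknown mass m at 0.097 m has arm 0.473 m; its moment is m·g·0.473 counterclockwise.
Setting net torque to zero: m × 10 × 0.473 = 382.4 → m = 382.4 / (10 × 0.473) = 80.8 kg.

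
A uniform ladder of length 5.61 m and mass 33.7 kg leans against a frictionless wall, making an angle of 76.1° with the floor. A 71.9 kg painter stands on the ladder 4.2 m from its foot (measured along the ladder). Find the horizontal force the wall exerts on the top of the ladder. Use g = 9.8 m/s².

About the foot of the ladder:
Ladder weight 33.7×9.8 = 330.3 N acts at 2.805 m along the ladder; its horizontal arm is 2.805·cos76.1° = 0.6738 m → τ = 222.6 N·m clockwise.
Painter: 71.9×9.8 = 704.6 N at 4.2 m → arm 1.009 m → τ = 710.9 N·m clockwise.
Wall normal N acts horizontally at the top; its moment arm is the height L sinθ = 5.61·sin76.1° = 5.446 m, counterclockwise.
Balancing moments: N × 5.446 = 933.5, giving N = 171 N.

N_wall ≈ 171 N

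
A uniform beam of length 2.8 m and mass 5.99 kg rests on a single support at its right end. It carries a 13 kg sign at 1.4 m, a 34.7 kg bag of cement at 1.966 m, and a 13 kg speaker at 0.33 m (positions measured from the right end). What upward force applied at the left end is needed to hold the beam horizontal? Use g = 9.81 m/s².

Taking torques about the right end:
Beam weight: 5.99 × 9.81 = 58.76 N down at 1.4 m → arm 1.4 m, τ = 58.76 × 1.4 = 82.26 N·m counterclockwise.
Sign: 13 × 9.81 = 127.5 N down at 1.4 m → arm 1.4 m, τ = 127.5 × 1.4 = 178.5 N·m counterclockwise.
Bag of cement: 34.7 × 9.81 = 340.4 N down at 1.966 m → arm 1.966 m, τ = 340.4 × 1.966 = 669.2 N·m counterclockwise.
Speaker: 13 × 9.81 = 127.5 N down at 0.33 m → arm 0.33 m, τ = 127.5 × 0.33 = 42.08 N·m counterclockwise.
Net moment of the loads = 972 N·m counterclockwise.
The upward force F acts at the left end, arm 2.8 m, giving F × 2.8 clockwise.
Balancing moments: F × 2.8 = 972, giving F = 972 / 2.8 = 347 N.

F ≈ 347 N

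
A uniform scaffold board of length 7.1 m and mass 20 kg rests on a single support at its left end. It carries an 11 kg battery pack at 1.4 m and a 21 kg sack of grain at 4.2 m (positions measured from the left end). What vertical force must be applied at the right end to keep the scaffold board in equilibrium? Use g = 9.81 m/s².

F ≈ 241 N

Take moments about the left end.
Beam weight: 20 × 9.81 = 196.2 N down at 3.55 m → arm 3.55 m, τ = 196.2 × 3.55 = 696.5 N·m clockwise.
Battery pack: 11 × 9.81 = 107.9 N down at 1.4 m → arm 1.4 m, τ = 107.9 × 1.4 = 151.1 N·m clockwise.
Sack of grain: 21 × 9.81 = 206 N down at 4.2 m → arm 4.2 m, τ = 206 × 4.2 = 865.2 N·m clockwise.
Net moment of the loads = 1713 N·m clockwise.
The upward force F acts at the right end, arm 7.1 m, giving F × 7.1 counterclockwise.
Στ = 0 ⇒ F × 7.1 = 1713 ⇒ F = 1713 / 7.1 = 241 N.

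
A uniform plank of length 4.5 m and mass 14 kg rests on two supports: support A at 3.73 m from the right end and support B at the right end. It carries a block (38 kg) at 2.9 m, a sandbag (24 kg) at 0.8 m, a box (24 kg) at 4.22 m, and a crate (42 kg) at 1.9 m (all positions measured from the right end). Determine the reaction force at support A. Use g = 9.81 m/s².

Choose support B as the axis so its reaction then has zero moment arm.
Beam weight: 14 × 9.81 = 137.3 N down at 2.25 m → arm 2.25 m, τ = 137.3 × 2.25 = 308.9 N·m counterclockwise.
Block: 38 × 9.81 = 372.8 N down at 2.9 m → arm 2.9 m, τ = 372.8 × 2.9 = 1081 N·m counterclockwise.
Sandbag: 24 × 9.81 = 235.4 N down at 0.8 m → arm 0.8 m, τ = 235.4 × 0.8 = 188.3 N·m counterclockwise.
Box: 24 × 9.81 = 235.4 N down at 4.22 m → arm 4.22 m, τ = 235.4 × 4.22 = 993.4 N·m counterclockwise.
Crate: 42 × 9.81 = 412 N down at 1.9 m → arm 1.9 m, τ = 412 × 1.9 = 782.8 N·m counterclockwise.
Net load moment about support B = 3354 N·m counterclockwise.
Reaction R at support A is upward at 3.73 m, arm 3.73 m → moment R × 3.73 clockwise.
Setting net torque to zero: R × 3.73 = 3354 → R = 899 N.

R_A ≈ 899 N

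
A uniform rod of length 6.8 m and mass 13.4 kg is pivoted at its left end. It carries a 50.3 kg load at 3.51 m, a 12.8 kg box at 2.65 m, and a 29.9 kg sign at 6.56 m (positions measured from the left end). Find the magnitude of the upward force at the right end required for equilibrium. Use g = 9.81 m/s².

Taking torques about the left end:
Beam weight: 13.4 × 9.81 = 131.5 N down at 3.4 m → arm 3.4 m, τ = 131.5 × 3.4 = 447.1 N·m clockwise.
Load: 50.3 × 9.81 = 493.4 N down at 3.51 m → arm 3.51 m, τ = 493.4 × 3.51 = 1732 N·m clockwise.
Box: 12.8 × 9.81 = 125.6 N down at 2.65 m → arm 2.65 m, τ = 125.6 × 2.65 = 332.8 N·m clockwise.
Sign: 29.9 × 9.81 = 293.3 N down at 6.56 m → arm 6.56 m, τ = 293.3 × 6.56 = 1924 N·m clockwise.
Net moment of the loads = 4436 N·m clockwise.
The upward force F acts at the right end, arm 6.8 m, giving F × 6.8 counterclockwise.
For rotational equilibrium, F × 6.8 = 4436, so F = 4436 / 6.8 = 652 N.

F ≈ 652 N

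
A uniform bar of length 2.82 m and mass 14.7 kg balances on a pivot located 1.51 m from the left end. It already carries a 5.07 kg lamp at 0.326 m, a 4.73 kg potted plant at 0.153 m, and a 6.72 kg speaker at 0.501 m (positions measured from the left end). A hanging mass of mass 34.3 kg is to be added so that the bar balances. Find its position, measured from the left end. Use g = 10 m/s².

Taking torques about the pivot (at 1.51 m from the left end):
Beam weight: 14.7 × 10 = 147 N down at 1.41 m → arm 0.1 m, τ = 147 × 0.1 = 14.7 N·m counterclockwise.
Lamp: 5.07 × 10 = 50.7 N down at 0.326 m → arm 1.184 m, τ = 50.7 × 1.184 = 60.03 N·m counterclockwise.
Potted plant: 4.73 × 10 = 47.3 N down at 0.153 m → arm 1.357 m, τ = 47.3 × 1.357 = 64.19 N·m counterclockwise.
Speaker: 6.72 × 10 = 67.2 N down at 0.501 m → arm 1.009 m, τ = 67.2 × 1.009 = 67.8 N·m counterclockwise.
Net moment of existing loads = 206.7 N·m counterclockwise.
The hanging mass weighs 34.3 × 10 = 343 N and must supply an equal clockwise moment, so its lever arm about the pivot is 206.7 / 343 = 0.603 m.
That puts it at 1.51 + 0.603 = 2.11 m from the left end.

x ≈ 2.11 m from the left end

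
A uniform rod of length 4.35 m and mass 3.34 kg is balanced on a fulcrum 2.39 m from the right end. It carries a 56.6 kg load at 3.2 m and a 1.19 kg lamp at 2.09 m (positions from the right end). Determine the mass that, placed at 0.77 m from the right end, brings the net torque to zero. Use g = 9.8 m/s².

m ≈ 27.6 kg

About the fulcrum (at 2.39 m from the right end):
Beam weight: 3.34 × 9.8 = 32.73 N down at 2.175 m → arm 0.215 m, τ = 32.73 × 0.215 = 7.037 N·m clockwise.
Load: 56.6 × 9.8 = 554.7 N down at 3.2 m → arm 0.81 m, τ = 554.7 × 0.81 = 449.3 N·m counterclockwise.
Lamp: 1.19 × 9.8 = 11.66 N down at 2.09 m → arm 0.3 m, τ = 11.66 × 0.3 = 3.498 N·m clockwise.
Net moment of known loads = 438.8 N·m counterclockwise.
An unknown mass m at 0.77 m has arm 1.62 m; its moment is m·g·1.62 clockwise.
Setting net torque to zero: m × 9.8 × 1.62 = 438.8 → m = 438.8 / (9.8 × 1.62) = 27.6 kg.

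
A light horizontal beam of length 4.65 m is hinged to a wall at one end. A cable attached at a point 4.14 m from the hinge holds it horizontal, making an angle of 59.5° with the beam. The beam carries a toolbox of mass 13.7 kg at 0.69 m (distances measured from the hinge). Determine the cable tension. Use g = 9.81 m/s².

T ≈ 26 N

About the hinge:
Toolbox: 13.7 × 9.81 = 134.4 N down at 0.69 m → arm 0.69 m, τ = 134.4 × 0.69 = 92.74 N·m clockwise.
Total clockwise load moment = 92.74 N·m.
The cable tension T acts at 4.14 m; only its component perpendicular to the beam, T sinθ, produces torque. sin 59.5° = 0.8616.
Balancing moments: T × 4.14 × 0.8616 = 92.74, giving T = 92.74 / 3.567 = 26 N.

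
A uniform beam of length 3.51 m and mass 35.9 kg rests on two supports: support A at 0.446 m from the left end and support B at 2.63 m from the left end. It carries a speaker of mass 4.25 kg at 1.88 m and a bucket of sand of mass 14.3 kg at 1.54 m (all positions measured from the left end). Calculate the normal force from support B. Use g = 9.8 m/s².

Taking torques about support A:
Beam weight: 35.9 × 9.8 = 351.8 N down at 1.755 m → arm 1.309 m, τ = 351.8 × 1.309 = 460.5 N·m clockwise.
Speaker: 4.25 × 9.8 = 41.65 N down at 1.88 m → arm 1.434 m, τ = 41.65 × 1.434 = 59.73 N·m clockwise.
Bucket of sand: 14.3 × 9.8 = 140.1 N down at 1.54 m → arm 1.094 m, τ = 140.1 × 1.094 = 153.3 N·m clockwise.
Net load moment about support A = 673.5 N·m clockwise.
Reaction R at support B is upward at 2.63 m, arm 2.184 m → moment R × 2.184 counterclockwise.
For rotational equilibrium, R × 2.184 = 673.5, so R = 308 N.

R_B ≈ 308 N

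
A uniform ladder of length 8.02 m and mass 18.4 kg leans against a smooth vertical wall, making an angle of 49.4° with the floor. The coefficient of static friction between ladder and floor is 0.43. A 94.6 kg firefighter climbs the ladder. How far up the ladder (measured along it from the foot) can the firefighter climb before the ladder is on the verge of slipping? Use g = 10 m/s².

Taking torques about the foot of the ladder:
Ladder weight 18.4×10 = 184 N acts at 4.01 m along the ladder; its horizontal arm is 4.01·cos49.4° = 2.61 m → τ = 480.2 N·m clockwise.
Firefighter weight 94.6×10 = 946 N at distance d → arm d·cos49.4° → τ = 946·d·0.6508 clockwise.
Wall normal N at the top has arm L sinθ = 6.089 m counterclockwise, so Στ = 0 gives N·6.089 = 480.2 + 615.7·d.
ΣFy = 0 ⇒ N_floor = 1130 N, so the maximum friction is μ_s·N_floor = 0.43×1130 = 485.9 N. ΣFx = 0 ⇒ N_wall = f, so at the slipping point N = 485.9 N.
Substituting: 485.9×6.089 = 480.2 + 615.7·d ⇒ d = (2959 − 480.2) / 615.7 = 4.03 m.

d ≈ 4.03 m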